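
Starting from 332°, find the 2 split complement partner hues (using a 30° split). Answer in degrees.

Split-complementary hues sit 30° either side of the complement.
Complement of 332°: 332 + 180 = 512 → 512 − 360 = 152°
152 − 30 = 122°
152 + 30 = 182°

122° and 182°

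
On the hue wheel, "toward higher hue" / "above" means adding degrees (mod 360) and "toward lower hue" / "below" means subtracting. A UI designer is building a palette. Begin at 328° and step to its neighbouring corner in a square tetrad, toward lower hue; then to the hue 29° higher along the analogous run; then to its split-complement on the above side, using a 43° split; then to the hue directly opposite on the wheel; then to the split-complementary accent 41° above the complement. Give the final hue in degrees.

171°

square ↓ −90°: 328 − 90 = 238°
analog 29° ↑ +29°: 238 + 29 = 267°
split-comp 43° ↑ +223°: 267 + 223 = 490 → 490 − 360 = 130°
complement +180°: 130 + 180 = 310°
split-comp 41° ↑ +221°: 310 + 221 = 531 → 531 − 360 = 171°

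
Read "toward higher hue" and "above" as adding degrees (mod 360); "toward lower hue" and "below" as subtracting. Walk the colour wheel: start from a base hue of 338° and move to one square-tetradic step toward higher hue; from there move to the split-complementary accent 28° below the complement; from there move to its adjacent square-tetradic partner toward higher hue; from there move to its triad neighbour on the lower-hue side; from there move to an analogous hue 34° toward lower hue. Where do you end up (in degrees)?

156°

338 + 90 = 428 → 428 − 360 = 68°   (square ↑)
68 + 152 = 220°   (split-comp 28° ↓)
220 + 90 = 310°   (square ↑)
310 − 120 = 190°   (triadic ↓)
190 − 34 = 156°   (analog 34° ↓)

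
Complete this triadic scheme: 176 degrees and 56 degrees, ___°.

A triad places three hues 120° apart.
The full set through 56° is {56°, 176°, 296°}.
Given {56°, 176°}, the missing hue is 296°.

296°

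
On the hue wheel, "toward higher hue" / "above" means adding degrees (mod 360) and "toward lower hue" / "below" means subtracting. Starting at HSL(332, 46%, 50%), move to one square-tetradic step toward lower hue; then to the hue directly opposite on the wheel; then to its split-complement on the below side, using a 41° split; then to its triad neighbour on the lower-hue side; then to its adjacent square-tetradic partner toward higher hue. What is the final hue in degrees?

square ↓ −90°: 332 − 90 = 242°
complement +180°: 242 + 180 = 422 → 422 − 360 = 62°
split-comp 41° ↓ +139°: 62 + 139 = 201°
triadic ↓ −120°: 201 − 120 = 81°
square ↑ +90°: 81 + 90 = 171°

171°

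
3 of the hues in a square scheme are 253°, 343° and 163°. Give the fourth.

73°

A square tetradic scheme places four hues every 90°.
The full set through 163° is {73°, 163°, 253°, 343°}.
Given {163°, 253°, 343°}, the missing hue is 73°.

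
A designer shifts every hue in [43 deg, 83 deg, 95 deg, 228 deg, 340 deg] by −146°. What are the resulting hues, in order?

257°, 297°, 309°, 82°, 194°

43 − 146 = -103 → -103 + 360 = 257°
83 − 146 = -63 → -63 + 360 = 297°
95 − 146 = -51 → -51 + 360 = 309°
228 − 146 = 82°
340 − 146 = 194°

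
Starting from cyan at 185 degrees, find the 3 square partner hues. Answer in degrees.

A square tetradic scheme places four hues every 90°.
185 + 90 = 275°
185 + 180 = 365 → 365 − 360 = 5°
185 + 270 = 455 → 455 − 360 = 95°

275°, 5° and 95°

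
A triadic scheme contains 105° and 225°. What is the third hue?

A triad spaces three hues 120° apart.
The full set is {105°, 225°, 345°}.

345°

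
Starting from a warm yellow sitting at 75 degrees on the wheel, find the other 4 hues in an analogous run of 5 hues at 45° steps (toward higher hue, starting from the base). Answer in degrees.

120°, 165°, 210°, and 255°

75 + 45 = 120°
75 + 90 = 165°
75 + 135 = 210°
75 + 180 = 255°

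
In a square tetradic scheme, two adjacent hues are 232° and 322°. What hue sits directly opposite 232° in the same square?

52°

A square tetradic scheme places four hues 90° apart; opposite corners are 180° apart.
232 + 180 = 412 → 412 − 360 = 52°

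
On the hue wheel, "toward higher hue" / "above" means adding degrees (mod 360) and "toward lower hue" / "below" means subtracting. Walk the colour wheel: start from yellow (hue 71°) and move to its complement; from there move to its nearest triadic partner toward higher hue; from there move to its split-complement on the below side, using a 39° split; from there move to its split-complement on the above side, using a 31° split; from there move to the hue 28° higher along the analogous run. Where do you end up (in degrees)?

31°

complement +180°: 71 + 180 = 251°
triadic ↑ +120°: 251 + 120 = 371 → 371 − 360 = 11°
split-comp 39° ↓ +141°: 11 + 141 = 152°
split-comp 31° ↑ +211°: 152 + 211 = 363 → 363 − 360 = 3°
analog 28° ↑ +28°: 3 + 28 = 31°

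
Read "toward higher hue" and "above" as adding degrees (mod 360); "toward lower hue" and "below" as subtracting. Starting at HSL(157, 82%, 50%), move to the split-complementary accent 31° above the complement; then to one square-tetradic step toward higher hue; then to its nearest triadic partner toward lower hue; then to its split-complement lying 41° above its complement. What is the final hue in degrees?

199°

157 + 211 = 368 → 368 − 360 = 8°   (split-comp 31° ↑)
8 + 90 = 98°   (square ↑)
98 − 120 = -22 → -22 + 360 = 338°   (triadic ↓)
338 + 221 = 559 → 559 − 360 = 199°   (split-comp 41° ↑)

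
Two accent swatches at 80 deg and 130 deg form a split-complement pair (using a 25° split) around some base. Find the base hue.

The accents sit 25° either side of the complement, so the complement is their short-arc midpoint on the wheel.
Short-arc midpoint of 80° and 130°: 105°.
Base is 180° from the complement: 105 − 180 = -75 → -75 + 360 = 285°

285°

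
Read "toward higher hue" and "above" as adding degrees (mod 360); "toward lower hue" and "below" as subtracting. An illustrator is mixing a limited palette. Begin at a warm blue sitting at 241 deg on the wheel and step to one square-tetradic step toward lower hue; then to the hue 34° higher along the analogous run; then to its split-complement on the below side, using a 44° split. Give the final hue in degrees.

321°

241 − 90 = 151°   (square ↓)
151 + 34 = 185°   (analog 34° ↑)
185 + 136 = 321°   (split-comp 44° ↓)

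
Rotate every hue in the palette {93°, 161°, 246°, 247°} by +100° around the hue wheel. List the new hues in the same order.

193°, 261°, 346°, 347°

93 + 100 = 193°
161 + 100 = 261°
246 + 100 = 346°
247 + 100 = 347°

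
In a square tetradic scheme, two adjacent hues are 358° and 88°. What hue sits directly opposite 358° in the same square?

178°

A square tetradic scheme places four hues 90° apart; opposite corners are 180° apart.
358 + 180 = 538 → 538 − 360 = 178°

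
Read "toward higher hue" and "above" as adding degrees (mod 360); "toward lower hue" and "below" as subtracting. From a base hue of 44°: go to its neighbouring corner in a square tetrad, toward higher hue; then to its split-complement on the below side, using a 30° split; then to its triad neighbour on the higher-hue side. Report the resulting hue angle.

44°

+90° (square ↑): 44 + 90 = 134°
+150° (split-comp 30° ↓): 134 + 150 = 284°
+120° (triadic ↑): 284 + 120 = 404 → 404 − 360 = 44°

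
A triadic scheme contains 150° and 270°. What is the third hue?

A triad spaces three hues 120° apart.
The full set is {30°, 150°, 270°}.

30°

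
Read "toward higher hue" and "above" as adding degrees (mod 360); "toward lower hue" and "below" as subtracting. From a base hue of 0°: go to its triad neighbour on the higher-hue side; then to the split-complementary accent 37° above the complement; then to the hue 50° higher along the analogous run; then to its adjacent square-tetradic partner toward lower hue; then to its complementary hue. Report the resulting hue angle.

117°

0 + 120 = 120°   (triadic ↑)
120 + 217 = 337°   (split-comp 37° ↑)
337 + 50 = 387 → 387 − 360 = 27°   (analog 50° ↑)
27 − 90 = -63 → -63 + 360 = 297°   (square ↓)
297 + 180 = 477 → 477 − 360 = 117°   (complement)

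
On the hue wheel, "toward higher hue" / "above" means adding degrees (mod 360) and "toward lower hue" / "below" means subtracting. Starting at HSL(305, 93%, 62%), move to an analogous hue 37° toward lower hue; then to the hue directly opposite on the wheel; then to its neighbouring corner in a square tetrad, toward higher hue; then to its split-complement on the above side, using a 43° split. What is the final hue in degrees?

41°

analog 37° ↓ −37°: 305 − 37 = 268°
complement +180°: 268 + 180 = 448 → 448 − 360 = 88°
square ↑ +90°: 88 + 90 = 178°
split-comp 43° ↑ +223°: 178 + 223 = 401 → 401 − 360 = 41°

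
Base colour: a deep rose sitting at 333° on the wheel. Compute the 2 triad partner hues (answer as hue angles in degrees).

93° and 213°

333 + 120 = 453 → 453 − 360 = 93°
333 + 240 = 573 → 573 − 360 = 213°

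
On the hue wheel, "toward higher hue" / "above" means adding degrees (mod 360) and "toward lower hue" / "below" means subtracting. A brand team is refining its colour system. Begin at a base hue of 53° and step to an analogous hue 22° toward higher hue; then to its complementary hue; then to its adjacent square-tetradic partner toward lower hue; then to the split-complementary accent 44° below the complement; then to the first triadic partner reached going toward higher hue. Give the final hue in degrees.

61°

+22° (analog 22° ↑): 53 + 22 = 75°
+180° (complement): 75 + 180 = 255°
−90° (square ↓): 255 − 90 = 165°
+136° (split-comp 44° ↓): 165 + 136 = 301°
+120° (triadic ↑): 301 + 120 = 421 → 421 − 360 = 61°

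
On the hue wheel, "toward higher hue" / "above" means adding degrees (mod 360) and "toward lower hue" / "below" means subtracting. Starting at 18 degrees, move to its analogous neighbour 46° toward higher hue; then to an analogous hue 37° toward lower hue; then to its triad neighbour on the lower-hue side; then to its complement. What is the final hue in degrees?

87°

+46° (analog 46° ↑): 18 + 46 = 64°
−37° (analog 37° ↓): 64 − 37 = 27°
−120° (triadic ↓): 27 − 120 = -93 → -93 + 360 = 267°
+180° (complement): 267 + 180 = 447 → 447 − 360 = 87°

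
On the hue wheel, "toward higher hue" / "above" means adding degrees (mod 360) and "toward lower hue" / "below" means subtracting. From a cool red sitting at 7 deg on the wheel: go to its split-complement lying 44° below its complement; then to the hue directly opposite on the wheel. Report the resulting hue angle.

7 + 136 = 143°   (split-comp 44° ↓)
143 + 180 = 323°   (complement)

323°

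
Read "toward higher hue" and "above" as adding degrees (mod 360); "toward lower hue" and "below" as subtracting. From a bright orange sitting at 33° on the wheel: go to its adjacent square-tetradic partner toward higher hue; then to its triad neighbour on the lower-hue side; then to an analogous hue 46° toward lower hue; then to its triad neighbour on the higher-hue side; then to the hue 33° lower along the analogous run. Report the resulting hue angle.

44°

33 + 90 = 123°   (square ↑)
123 − 120 = 3°   (triadic ↓)
3 − 46 = -43 → -43 + 360 = 317°   (analog 46° ↓)
317 + 120 = 437 → 437 − 360 = 77°   (triadic ↑)
77 − 33 = 44°   (analog 33° ↓)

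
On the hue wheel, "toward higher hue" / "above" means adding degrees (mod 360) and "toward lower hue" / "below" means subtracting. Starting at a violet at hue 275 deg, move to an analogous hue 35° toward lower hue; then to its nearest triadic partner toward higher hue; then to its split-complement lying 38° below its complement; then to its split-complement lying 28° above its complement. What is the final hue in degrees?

275 − 35 = 240°   (analog 35° ↓)
240 + 120 = 360 → 360 − 360 = 0°   (triadic ↑)
0 + 142 = 142°   (split-comp 38° ↓)
142 + 208 = 350°   (split-comp 28° ↑)

350°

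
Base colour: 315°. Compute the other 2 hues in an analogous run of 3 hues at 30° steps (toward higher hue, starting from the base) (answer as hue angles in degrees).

315 + 30 = 345°
315 + 60 = 375 → 375 − 360 = 15°

345° and 15°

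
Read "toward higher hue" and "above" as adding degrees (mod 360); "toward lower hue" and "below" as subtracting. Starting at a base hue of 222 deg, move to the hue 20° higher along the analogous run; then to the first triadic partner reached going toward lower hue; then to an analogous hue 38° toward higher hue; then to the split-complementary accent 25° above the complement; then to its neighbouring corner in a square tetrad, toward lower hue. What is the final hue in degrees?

275°

+20° (analog 20° ↑): 222 + 20 = 242°
−120° (triadic ↓): 242 − 120 = 122°
+38° (analog 38° ↑): 122 + 38 = 160°
+205° (split-comp 25° ↑): 160 + 205 = 365 → 365 − 360 = 5°
−90° (square ↓): 5 − 90 = -85 → -85 + 360 = 275°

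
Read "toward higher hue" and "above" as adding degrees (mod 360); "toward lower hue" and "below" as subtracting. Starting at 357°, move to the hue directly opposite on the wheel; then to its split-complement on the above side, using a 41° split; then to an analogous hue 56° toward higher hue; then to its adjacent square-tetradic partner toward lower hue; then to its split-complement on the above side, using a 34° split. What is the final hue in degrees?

218°

complement +180°: 357 + 180 = 537 → 537 − 360 = 177°
split-comp 41° ↑ +221°: 177 + 221 = 398 → 398 − 360 = 38°
analog 56° ↑ +56°: 38 + 56 = 94°
square ↓ −90°: 94 − 90 = 4°
split-comp 34° ↑ +214°: 4 + 214 = 218°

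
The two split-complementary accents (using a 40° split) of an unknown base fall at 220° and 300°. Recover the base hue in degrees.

80°

The accents sit 40° either side of the complement, so the complement is their short-arc midpoint on the wheel.
Short-arc midpoint of 220° and 300°: 260°.
Base is 180° from the complement: 260 − 180 = 80°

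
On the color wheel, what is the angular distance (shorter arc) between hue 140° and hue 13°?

127°

|140 − 13| = 127.
127 ≤ 180, so the shorter arc is 127°.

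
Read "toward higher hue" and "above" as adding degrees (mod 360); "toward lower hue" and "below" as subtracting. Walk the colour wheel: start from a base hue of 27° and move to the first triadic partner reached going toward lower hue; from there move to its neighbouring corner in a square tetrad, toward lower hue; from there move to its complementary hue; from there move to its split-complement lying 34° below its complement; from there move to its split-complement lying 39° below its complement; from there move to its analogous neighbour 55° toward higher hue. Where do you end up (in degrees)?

27 − 120 = -93 → -93 + 360 = 267°   (triadic ↓)
267 − 90 = 177°   (square ↓)
177 + 180 = 357°   (complement)
357 + 146 = 503 → 503 − 360 = 143°   (split-comp 34° ↓)
143 + 141 = 284°   (split-comp 39° ↓)
284 + 55 = 339°   (analog 55° ↑)

339°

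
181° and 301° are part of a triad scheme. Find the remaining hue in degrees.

A triad places three hues 120° apart.
The full set through 181° is {61°, 181°, 301°}.
Given {181°, 301°}, the missing hue is 61°.

61°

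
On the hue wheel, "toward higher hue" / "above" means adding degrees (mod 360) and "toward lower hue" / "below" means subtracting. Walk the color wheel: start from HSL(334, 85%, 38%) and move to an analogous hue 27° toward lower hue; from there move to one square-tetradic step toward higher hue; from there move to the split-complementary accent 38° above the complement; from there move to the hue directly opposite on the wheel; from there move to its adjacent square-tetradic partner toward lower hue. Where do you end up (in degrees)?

analog 27° ↓ −27°: 334 − 27 = 307°
square ↑ +90°: 307 + 90 = 397 → 397 − 360 = 37°
split-comp 38° ↑ +218°: 37 + 218 = 255°
complement +180°: 255 + 180 = 435 → 435 − 360 = 75°
square ↓ −90°: 75 − 90 = -15 → -15 + 360 = 345°

345°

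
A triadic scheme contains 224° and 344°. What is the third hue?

104°

A triad spaces three hues 120° apart.
The full set is {104°, 224°, 344°}.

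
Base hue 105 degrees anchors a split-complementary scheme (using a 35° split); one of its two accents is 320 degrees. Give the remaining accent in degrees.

Split-complementary hues sit 35° either side of the complement.
Complement of the base 105°: 105 + 180 = 285°
The given accent 320° is 35° one side of 285°; the other accent sits 35° the other side: 285 − 35 = 250°

250°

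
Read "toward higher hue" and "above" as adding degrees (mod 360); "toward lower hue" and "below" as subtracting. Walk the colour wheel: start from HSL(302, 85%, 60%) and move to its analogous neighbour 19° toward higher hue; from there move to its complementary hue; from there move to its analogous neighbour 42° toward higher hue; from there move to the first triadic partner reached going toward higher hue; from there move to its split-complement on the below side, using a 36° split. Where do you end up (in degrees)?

+19° (analog 19° ↑): 302 + 19 = 321°
+180° (complement): 321 + 180 = 501 → 501 − 360 = 141°
+42° (analog 42° ↑): 141 + 42 = 183°
+120° (triadic ↑): 183 + 120 = 303°
+144° (split-comp 36° ↓): 303 + 144 = 447 → 447 − 360 = 87°

87°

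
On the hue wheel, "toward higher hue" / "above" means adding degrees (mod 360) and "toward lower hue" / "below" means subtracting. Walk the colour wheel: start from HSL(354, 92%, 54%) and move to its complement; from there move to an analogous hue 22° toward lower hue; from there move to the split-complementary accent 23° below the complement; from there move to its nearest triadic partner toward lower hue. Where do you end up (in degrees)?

354 + 180 = 534 → 534 − 360 = 174°   (complement)
174 − 22 = 152°   (analog 22° ↓)
152 + 157 = 309°   (split-comp 23° ↓)
309 − 120 = 189°   (triadic ↓)

189°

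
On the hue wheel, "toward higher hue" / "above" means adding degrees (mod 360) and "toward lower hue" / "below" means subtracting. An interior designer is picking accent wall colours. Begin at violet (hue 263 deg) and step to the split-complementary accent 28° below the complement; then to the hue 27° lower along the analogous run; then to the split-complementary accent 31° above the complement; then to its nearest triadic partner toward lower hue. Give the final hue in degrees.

+152° (split-comp 28° ↓): 263 + 152 = 415 → 415 − 360 = 55°
−27° (analog 27° ↓): 55 − 27 = 28°
+211° (split-comp 31° ↑): 28 + 211 = 239°
−120° (triadic ↓): 239 − 120 = 119°

119°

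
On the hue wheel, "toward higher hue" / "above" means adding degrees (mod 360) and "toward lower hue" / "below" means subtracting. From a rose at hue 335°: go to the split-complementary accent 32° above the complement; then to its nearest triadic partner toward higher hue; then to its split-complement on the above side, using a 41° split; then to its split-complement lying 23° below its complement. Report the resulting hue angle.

+212° (split-comp 32° ↑): 335 + 212 = 547 → 547 − 360 = 187°
+120° (triadic ↑): 187 + 120 = 307°
+221° (split-comp 41° ↑): 307 + 221 = 528 → 528 − 360 = 168°
+157° (split-comp 23° ↓): 168 + 157 = 325°

325°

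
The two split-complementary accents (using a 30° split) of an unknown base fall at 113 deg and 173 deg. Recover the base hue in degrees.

323°

The accents sit 30° either side of the complement, so the complement is their short-arc midpoint on the wheel.
Short-arc midpoint of 113° and 173°: 143°.
Base is 180° from the complement: 143 − 180 = -37 → -37 + 360 = 323°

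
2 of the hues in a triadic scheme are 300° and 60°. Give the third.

180°

A triad places three hues 120° apart.
The full set through 60° is {60°, 180°, 300°}.
Given {60°, 300°}, the missing hue is 180°.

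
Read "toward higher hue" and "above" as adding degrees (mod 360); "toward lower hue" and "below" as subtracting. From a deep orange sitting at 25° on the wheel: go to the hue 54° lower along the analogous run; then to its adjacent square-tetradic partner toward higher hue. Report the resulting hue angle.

25 − 54 = -29 → -29 + 360 = 331°   (analog 54° ↓)
331 + 90 = 421 → 421 − 360 = 61°   (square ↑)

61°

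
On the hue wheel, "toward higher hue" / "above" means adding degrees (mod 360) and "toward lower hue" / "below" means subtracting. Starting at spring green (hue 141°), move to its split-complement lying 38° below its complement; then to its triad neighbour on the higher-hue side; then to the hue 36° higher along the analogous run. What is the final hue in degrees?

141 + 142 = 283°   (split-comp 38° ↓)
283 + 120 = 403 → 403 − 360 = 43°   (triadic ↑)
43 + 36 = 79°   (analog 36° ↑)

79°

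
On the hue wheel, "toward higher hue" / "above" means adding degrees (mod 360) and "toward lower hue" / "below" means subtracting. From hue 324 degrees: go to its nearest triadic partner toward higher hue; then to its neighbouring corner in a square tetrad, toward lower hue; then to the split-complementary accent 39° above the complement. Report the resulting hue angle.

triadic ↑ +120°: 324 + 120 = 444 → 444 − 360 = 84°
square ↓ −90°: 84 − 90 = -6 → -6 + 360 = 354°
split-comp 39° ↑ +219°: 354 + 219 = 573 → 573 − 360 = 213°

213°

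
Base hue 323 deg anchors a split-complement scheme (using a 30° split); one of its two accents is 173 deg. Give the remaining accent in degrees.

Split-complementary hues sit 30° either side of the complement.
Complement of the base 323°: 323 + 180 = 503 → 503 − 360 = 143°
The given accent 173° is 30° one side of 143°; the other accent sits 30° the other side: 143 − 30 = 113°

113°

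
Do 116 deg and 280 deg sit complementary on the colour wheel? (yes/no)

Angular distance: |116 − 280| = 164 = 164°.
Complementary requires 180°.

no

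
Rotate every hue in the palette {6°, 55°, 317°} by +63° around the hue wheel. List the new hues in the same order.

69°, 118°, 20°

6 + 63 = 69°
55 + 63 = 118°
317 + 63 = 380 → 380 − 360 = 20°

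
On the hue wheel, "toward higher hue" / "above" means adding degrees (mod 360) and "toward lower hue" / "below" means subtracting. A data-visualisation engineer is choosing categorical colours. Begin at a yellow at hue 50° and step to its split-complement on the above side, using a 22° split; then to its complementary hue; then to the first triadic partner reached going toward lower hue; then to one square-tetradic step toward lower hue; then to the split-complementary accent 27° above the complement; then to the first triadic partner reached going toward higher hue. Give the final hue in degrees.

split-comp 22° ↑ +202°: 50 + 202 = 252°
complement +180°: 252 + 180 = 432 → 432 − 360 = 72°
triadic ↓ −120°: 72 − 120 = -48 → -48 + 360 = 312°
square ↓ −90°: 312 − 90 = 222°
split-comp 27° ↑ +207°: 222 + 207 = 429 → 429 − 360 = 69°
triadic ↑ +120°: 69 + 120 = 189°

189°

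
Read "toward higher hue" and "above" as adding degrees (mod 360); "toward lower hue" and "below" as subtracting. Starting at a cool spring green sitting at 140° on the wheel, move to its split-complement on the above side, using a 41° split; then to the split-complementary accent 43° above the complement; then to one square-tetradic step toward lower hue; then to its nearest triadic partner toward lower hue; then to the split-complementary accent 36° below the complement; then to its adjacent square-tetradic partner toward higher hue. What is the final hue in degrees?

+221° (split-comp 41° ↑): 140 + 221 = 361 → 361 − 360 = 1°
+223° (split-comp 43° ↑): 1 + 223 = 224°
−90° (square ↓): 224 − 90 = 134°
−120° (triadic ↓): 134 − 120 = 14°
+144° (split-comp 36° ↓): 14 + 144 = 158°
+90° (square ↑): 158 + 90 = 248°

248°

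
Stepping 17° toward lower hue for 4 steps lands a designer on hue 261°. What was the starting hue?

4 steps of 17° (toward lower hue) give a net shift of −68°.
Start = end − shift: 261 + 68 = 329°

329°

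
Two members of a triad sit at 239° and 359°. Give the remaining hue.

A triad spaces three hues 120° apart.
The full set is {119°, 239°, 359°}.

119°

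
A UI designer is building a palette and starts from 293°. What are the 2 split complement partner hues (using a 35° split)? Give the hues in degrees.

Split-complementary hues sit 35° either side of the complement.
Complement of 293°: 293 + 180 = 473 → 473 − 360 = 113°
113 − 35 = 78°
113 + 35 = 148°

78° and 148°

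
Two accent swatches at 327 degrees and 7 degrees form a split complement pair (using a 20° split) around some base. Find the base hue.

167°

The accents sit 20° either side of the complement, so the complement is their short-arc midpoint on the wheel.
Short-arc midpoint of 327° and 7°: 347°.
Base is 180° from the complement: 347 − 180 = 167°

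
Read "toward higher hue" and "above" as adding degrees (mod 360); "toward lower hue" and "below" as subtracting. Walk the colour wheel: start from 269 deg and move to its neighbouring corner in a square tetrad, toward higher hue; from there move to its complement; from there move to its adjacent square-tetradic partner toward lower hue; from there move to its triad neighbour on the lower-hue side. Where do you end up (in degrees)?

329°

269 + 90 = 359°   (square ↑)
359 + 180 = 539 → 539 − 360 = 179°   (complement)
179 − 90 = 89°   (square ↓)
89 − 120 = -31 → -31 + 360 = 329°   (triadic ↓)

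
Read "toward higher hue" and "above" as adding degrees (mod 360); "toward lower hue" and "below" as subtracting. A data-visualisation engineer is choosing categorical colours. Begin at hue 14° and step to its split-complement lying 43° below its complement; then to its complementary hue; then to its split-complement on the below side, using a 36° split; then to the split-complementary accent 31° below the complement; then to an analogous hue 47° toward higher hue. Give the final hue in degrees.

split-comp 43° ↓ +137°: 14 + 137 = 151°
complement +180°: 151 + 180 = 331°
split-comp 36° ↓ +144°: 331 + 144 = 475 → 475 − 360 = 115°
split-comp 31° ↓ +149°: 115 + 149 = 264°
analog 47° ↑ +47°: 264 + 47 = 311°

311°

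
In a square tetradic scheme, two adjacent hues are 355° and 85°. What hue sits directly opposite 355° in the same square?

A square tetradic scheme places four hues 90° apart; opposite corners are 180° apart.
355 + 180 = 535 → 535 − 360 = 175°

175°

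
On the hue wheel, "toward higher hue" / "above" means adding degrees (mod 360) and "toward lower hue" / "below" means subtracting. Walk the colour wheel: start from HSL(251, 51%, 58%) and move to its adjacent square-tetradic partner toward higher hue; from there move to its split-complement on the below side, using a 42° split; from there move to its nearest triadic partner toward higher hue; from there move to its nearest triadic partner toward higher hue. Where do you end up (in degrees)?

359°

square ↑ +90°: 251 + 90 = 341°
split-comp 42° ↓ +138°: 341 + 138 = 479 → 479 − 360 = 119°
triadic ↑ +120°: 119 + 120 = 239°
triadic ↑ +120°: 239 + 120 = 359°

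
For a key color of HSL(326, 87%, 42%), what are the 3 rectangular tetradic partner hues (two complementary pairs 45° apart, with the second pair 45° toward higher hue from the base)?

326 + 45 = 371 → 371 − 360 = 11°
326 + 180 = 506 → 506 − 360 = 146°
326 + 225 = 551 → 551 − 360 = 191°

11°, 146°, and 191°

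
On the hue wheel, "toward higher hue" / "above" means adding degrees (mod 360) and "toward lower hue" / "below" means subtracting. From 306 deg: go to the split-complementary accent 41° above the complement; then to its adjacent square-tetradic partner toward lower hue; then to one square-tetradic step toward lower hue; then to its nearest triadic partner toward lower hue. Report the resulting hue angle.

227°

306 + 221 = 527 → 527 − 360 = 167°   (split-comp 41° ↑)
167 − 90 = 77°   (square ↓)
77 − 90 = -13 → -13 + 360 = 347°   (square ↓)
347 − 120 = 227°   (triadic ↓)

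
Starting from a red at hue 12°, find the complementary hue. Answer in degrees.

The complement sits 180° across the wheel.
12 + 180 = 192°

192°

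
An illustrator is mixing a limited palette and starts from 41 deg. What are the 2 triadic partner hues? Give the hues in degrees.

41 + 120 = 161°
41 + 240 = 281°

161° and 281°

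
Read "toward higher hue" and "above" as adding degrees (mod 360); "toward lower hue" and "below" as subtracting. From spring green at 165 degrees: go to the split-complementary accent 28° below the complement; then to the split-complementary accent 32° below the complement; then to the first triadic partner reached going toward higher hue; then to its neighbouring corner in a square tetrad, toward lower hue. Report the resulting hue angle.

135°

split-comp 28° ↓ +152°: 165 + 152 = 317°
split-comp 32° ↓ +148°: 317 + 148 = 465 → 465 − 360 = 105°
triadic ↑ +120°: 105 + 120 = 225°
square ↓ −90°: 225 − 90 = 135°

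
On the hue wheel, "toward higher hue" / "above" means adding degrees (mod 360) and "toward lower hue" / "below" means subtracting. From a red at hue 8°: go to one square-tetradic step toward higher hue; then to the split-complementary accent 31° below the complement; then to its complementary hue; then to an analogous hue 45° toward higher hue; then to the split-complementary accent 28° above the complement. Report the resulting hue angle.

320°

+90° (square ↑): 8 + 90 = 98°
+149° (split-comp 31° ↓): 98 + 149 = 247°
+180° (complement): 247 + 180 = 427 → 427 − 360 = 67°
+45° (analog 45° ↑): 67 + 45 = 112°
+208° (split-comp 28° ↑): 112 + 208 = 320°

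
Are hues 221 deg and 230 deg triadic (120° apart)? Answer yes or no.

no

Angular distance: |221 − 230| = 9 = 9°.
Triadic (120° apart) requires 120°.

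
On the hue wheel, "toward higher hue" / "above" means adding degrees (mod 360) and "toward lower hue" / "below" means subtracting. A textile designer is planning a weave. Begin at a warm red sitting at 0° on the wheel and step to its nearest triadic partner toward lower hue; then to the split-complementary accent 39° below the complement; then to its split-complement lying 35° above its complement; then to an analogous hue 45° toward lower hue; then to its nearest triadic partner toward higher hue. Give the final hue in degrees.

0 − 120 = -120 → -120 + 360 = 240°   (triadic ↓)
240 + 141 = 381 → 381 − 360 = 21°   (split-comp 39° ↓)
21 + 215 = 236°   (split-comp 35° ↑)
236 − 45 = 191°   (analog 45° ↓)
191 + 120 = 311°   (triadic ↑)

311°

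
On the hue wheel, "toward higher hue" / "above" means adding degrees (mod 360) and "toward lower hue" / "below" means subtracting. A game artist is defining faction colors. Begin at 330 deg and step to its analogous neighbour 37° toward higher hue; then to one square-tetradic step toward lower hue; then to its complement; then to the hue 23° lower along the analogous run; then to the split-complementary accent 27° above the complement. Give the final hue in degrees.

281°

+37° (analog 37° ↑): 330 + 37 = 367 → 367 − 360 = 7°
−90° (square ↓): 7 − 90 = -83 → -83 + 360 = 277°
+180° (complement): 277 + 180 = 457 → 457 − 360 = 97°
−23° (analog 23° ↓): 97 − 23 = 74°
+207° (split-comp 27° ↑): 74 + 207 = 281°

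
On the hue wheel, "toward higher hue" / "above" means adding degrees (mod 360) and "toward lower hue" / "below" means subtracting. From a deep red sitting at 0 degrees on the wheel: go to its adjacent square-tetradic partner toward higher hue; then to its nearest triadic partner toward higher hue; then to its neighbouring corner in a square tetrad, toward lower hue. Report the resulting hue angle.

square ↑ +90°: 0 + 90 = 90°
triadic ↑ +120°: 90 + 120 = 210°
square ↓ −90°: 210 − 90 = 120°

120°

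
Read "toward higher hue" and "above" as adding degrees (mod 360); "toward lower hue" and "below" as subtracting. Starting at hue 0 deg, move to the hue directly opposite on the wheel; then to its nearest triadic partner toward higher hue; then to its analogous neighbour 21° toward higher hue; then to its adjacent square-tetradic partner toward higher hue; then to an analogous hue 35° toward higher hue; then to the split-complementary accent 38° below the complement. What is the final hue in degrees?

228°

complement +180°: 0 + 180 = 180°
triadic ↑ +120°: 180 + 120 = 300°
analog 21° ↑ +21°: 300 + 21 = 321°
square ↑ +90°: 321 + 90 = 411 → 411 − 360 = 51°
analog 35° ↑ +35°: 51 + 35 = 86°
split-comp 38° ↓ +142°: 86 + 142 = 228°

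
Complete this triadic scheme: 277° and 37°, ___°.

A triad places three hues 120° apart.
The full set through 37° is {37°, 157°, 277°}.
Given {37°, 277°}, the missing hue is 157°.

157°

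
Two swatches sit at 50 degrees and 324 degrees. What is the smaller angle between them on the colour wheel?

86°

|50 − 324| = 274.
The shorter arc is 360 − 274 = 86°.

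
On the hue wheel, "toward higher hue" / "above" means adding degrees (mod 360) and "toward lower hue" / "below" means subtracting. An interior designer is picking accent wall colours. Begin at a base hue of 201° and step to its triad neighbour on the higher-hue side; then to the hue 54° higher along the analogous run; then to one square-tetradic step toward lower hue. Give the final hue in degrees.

triadic ↑ +120°: 201 + 120 = 321°
analog 54° ↑ +54°: 321 + 54 = 375 → 375 − 360 = 15°
square ↓ −90°: 15 − 90 = -75 → -75 + 360 = 285°

285°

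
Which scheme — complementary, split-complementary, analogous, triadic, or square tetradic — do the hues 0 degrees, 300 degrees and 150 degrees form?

Sort the hues: 0°, 150°, 300°.
Successive gaps around the wheel: 150°, 150°, 60°.
Two 150° gaps and one 60° gap — a base hue opposite a pair of accents 30° either side of its complement — is the split-complementary pattern.

split-complementary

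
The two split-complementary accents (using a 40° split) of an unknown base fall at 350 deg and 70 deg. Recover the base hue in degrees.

210°

The accents sit 40° either side of the complement, so the complement is their short-arc midpoint on the wheel.
Short-arc midpoint of 350° and 70°: 30°.
Base is 180° from the complement: 30 − 180 = -150 → -150 + 360 = 210°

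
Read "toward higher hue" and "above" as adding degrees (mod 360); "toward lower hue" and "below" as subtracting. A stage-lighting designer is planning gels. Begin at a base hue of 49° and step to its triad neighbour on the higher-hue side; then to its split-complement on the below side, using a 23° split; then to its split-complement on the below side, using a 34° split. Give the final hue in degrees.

112°

+120° (triadic ↑): 49 + 120 = 169°
+157° (split-comp 23° ↓): 169 + 157 = 326°
+146° (split-comp 34° ↓): 326 + 146 = 472 → 472 − 360 = 112°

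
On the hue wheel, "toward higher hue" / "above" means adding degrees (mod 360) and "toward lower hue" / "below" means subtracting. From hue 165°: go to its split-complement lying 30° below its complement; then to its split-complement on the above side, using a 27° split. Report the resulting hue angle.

162°

+150° (split-comp 30° ↓): 165 + 150 = 315°
+207° (split-comp 27° ↑): 315 + 207 = 522 → 522 − 360 = 162°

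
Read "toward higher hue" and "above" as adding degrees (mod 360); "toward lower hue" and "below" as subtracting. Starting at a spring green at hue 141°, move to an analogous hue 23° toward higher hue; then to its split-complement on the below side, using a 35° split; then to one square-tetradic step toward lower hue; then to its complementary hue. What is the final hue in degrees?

39°

+23° (analog 23° ↑): 141 + 23 = 164°
+145° (split-comp 35° ↓): 164 + 145 = 309°
−90° (square ↓): 309 − 90 = 219°
+180° (complement): 219 + 180 = 399 → 399 − 360 = 39°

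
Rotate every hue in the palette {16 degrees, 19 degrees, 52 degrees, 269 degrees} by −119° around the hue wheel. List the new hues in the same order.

257°, 260°, 293°, 150°

16 − 119 = -103 → -103 + 360 = 257°
19 − 119 = -100 → -100 + 360 = 260°
52 − 119 = -67 → -67 + 360 = 293°
269 − 119 = 150°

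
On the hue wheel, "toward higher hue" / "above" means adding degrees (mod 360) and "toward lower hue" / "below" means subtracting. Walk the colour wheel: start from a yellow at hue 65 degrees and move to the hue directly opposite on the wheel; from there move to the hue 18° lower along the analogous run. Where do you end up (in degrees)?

65 + 180 = 245°   (complement)
245 − 18 = 227°   (analog 18° ↓)

227°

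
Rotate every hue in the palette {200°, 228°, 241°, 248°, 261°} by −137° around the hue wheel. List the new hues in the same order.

200 − 137 = 63°
228 − 137 = 91°
241 − 137 = 104°
248 − 137 = 111°
261 − 137 = 124°

63°, 91°, 104°, 111°, 124°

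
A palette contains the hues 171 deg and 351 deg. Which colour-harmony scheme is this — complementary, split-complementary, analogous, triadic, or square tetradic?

complementary

Sort the hues: 171°, 351°.
Successive gaps around the wheel: 180°, 180°.
Two hues 180° apart are complementary.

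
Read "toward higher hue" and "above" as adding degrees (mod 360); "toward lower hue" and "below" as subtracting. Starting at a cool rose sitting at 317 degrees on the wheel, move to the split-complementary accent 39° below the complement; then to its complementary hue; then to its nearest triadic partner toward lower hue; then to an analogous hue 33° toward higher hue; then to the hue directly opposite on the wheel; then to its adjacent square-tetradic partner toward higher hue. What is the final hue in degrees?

101°

+141° (split-comp 39° ↓): 317 + 141 = 458 → 458 − 360 = 98°
+180° (complement): 98 + 180 = 278°
−120° (triadic ↓): 278 − 120 = 158°
+33° (analog 33° ↑): 158 + 33 = 191°
+180° (complement): 191 + 180 = 371 → 371 − 360 = 11°
+90° (square ↑): 11 + 90 = 101°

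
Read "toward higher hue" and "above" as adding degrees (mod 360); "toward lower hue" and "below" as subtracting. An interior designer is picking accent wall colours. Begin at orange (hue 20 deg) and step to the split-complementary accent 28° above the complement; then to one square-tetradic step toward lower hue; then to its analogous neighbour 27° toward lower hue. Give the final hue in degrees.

+208° (split-comp 28° ↑): 20 + 208 = 228°
−90° (square ↓): 228 − 90 = 138°
−27° (analog 27° ↓): 138 − 27 = 111°

111°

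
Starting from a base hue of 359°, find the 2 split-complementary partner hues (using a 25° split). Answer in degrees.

Split-complementary hues sit 25° either side of the complement.
Complement of 359°: 359 + 180 = 539 → 539 − 360 = 179°
179 − 25 = 154°
179 + 25 = 204°

154° and 204°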